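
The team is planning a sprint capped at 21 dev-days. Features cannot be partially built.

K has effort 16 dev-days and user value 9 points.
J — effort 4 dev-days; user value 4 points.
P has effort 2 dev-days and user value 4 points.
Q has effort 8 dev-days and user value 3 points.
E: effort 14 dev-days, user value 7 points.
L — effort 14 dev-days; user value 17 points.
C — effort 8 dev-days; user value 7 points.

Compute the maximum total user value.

25

Treat it as a binary knapsack problem.
J + L: effort 4 + 14 = 18 ≤ 21, user value 4 + 17 = 21.
P + L: effort 2 + 14 = 16 ≤ 21, user value 4 + 17 = 21.
J + P + L: effort 4 + 2 + 14 = 20 ≤ 21, user value 4 + 4 + 17 = 25.
Best is J, P, and L with total user value 25.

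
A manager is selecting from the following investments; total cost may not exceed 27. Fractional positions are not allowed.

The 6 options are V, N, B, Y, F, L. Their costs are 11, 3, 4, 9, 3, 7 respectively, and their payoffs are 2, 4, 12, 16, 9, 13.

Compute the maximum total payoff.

54

Treat it as a binary knapsack problem.
Take N, B, Y, F, and L: cost 3 + 4 + 9 + 3 + 7 = 26 ≤ 27, payoff 4 + 12 + 16 + 9 + 13 = 54.
No other feasible combination does better.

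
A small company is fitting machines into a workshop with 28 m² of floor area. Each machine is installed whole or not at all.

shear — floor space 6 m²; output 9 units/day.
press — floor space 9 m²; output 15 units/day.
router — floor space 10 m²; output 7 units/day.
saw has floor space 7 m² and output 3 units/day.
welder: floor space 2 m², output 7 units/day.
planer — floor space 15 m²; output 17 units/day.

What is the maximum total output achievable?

This is a 0-1 knapsack instance.
shear + press + router + welder: floor space 6 + 9 + 10 + 2 = 27 ≤ 28, output 9 + 15 + 7 + 7 = 38.
press + welder + planer: floor space 9 + 2 + 15 = 26 ≤ 28, output 15 + 7 + 17 = 39.
Best is press, welder, and planer with total output 39.

39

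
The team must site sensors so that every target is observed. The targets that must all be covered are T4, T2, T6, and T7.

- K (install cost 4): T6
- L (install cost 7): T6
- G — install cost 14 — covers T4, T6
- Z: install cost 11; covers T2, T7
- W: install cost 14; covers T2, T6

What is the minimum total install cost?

This is a weighted set-cover instance.
The greedy cost-per-new-target heuristic would pick K, Z, and G for 29, but a cheaper cover exists.
Choose G and Z: together they cover T4, T2, T6, T7 — every target.
Total install cost: 14 + 11 = 25.
No cover costs less than 25.

25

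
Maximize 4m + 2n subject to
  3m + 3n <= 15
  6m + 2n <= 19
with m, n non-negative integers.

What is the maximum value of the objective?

14

(m,n)=(2,3): 3·2+3·3=15≤15, 6·2+2·3=18≤19, objective 14.
(m,n)=(1,4): 3·1+3·4=15≤15, 6·1+2·4=14≤19, objective 12.
(m,n)=(2,2): 3·2+3·2=12≤15, 6·2+2·2=16≤19, objective 12.
(m,n)=(2,1): 3·2+3·1=9≤15, 6·2+2·1=14≤19, objective 10.
The best lattice point is (2,3), giving 14.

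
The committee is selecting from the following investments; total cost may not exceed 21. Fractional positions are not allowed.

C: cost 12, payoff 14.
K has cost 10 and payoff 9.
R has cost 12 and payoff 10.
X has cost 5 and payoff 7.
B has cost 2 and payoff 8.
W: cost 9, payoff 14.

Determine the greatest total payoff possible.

31

Take K, B, and W: cost 10 + 2 + 9 = 21 ≤ 21, payoff 9 + 8 + 14 = 31.
No other feasible combination does better.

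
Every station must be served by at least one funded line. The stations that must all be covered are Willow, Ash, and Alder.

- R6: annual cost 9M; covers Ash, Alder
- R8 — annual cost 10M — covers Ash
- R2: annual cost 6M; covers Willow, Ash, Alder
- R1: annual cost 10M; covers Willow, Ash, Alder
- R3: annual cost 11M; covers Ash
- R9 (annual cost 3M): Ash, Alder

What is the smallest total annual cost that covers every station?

The greedy cost-per-new-station heuristic would pick R9 and R2 for 9, but a cheaper cover exists.
R2 alone covers Willow, Ash, Alder — every station.
Total annual cost: 6.
No cover costs less than 6.

6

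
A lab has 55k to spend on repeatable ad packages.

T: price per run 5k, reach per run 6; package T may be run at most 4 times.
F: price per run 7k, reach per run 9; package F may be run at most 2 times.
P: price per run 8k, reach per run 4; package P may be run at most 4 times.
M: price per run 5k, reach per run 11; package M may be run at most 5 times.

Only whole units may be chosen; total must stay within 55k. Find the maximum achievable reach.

91

This is a bounded integer knapsack.
Take 3×T, 2×F, and 5×M: price 54 ≤ 55, reach 3·6 + 2·9 + 5·11 = 91.
M has the best ratio (11/5) and is taken to its limit of 5; remaining capacity is filled optimally with the others.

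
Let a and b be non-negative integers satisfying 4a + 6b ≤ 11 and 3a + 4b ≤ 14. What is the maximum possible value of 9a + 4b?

18

Relaxing integrality, the LP optimum is 24.75 at (a,b) = (2.75, 0), which is not an integer point.
(a,b)=(2,0) is feasible, giving 18.
(a,b)=(1,1) is feasible, giving 13.
(a,b)=(1,0) is feasible, giving 9.
The best lattice point is (2,0), giving 18.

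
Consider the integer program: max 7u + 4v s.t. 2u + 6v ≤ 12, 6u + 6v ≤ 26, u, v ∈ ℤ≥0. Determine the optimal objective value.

28

The continuous relaxation peaks at (4.33, 0) with value 30.33; rounding to a feasible lattice point costs some objective.
(u,v)=(4,0): 2·4+6·0=8≤12, 6·4+6·0=24≤26, objective 28.
(u,v)=(3,1): 2·3+6·1=12≤12, 6·3+6·1=24≤26, objective 25.
(u,v)=(3,0): 2·3+6·0=6≤12, 6·3+6·0=18≤26, objective 21.
Maximum is 28 at (u,v)=(4,0).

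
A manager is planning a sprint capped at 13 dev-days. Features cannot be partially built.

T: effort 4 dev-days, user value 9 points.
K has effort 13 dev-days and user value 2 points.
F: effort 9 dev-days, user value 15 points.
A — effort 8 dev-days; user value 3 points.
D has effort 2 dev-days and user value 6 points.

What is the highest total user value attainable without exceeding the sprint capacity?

24

Allowing fractional choices, the relaxed optimum would be about 26.7, but features are indivisible.
T + D: effort 4 + 2 = 6 ≤ 13, user value 9 + 6 = 15.
F + D: effort 9 + 2 = 11 ≤ 13, user value 15 + 6 = 21.
T + F: effort 4 + 9 = 13 ≤ 13, user value 9 + 15 = 24.
Best is T and F with total user value 24.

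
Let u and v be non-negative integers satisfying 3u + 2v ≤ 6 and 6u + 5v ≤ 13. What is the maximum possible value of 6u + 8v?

(u,v)=(0,2): 3·0+2·2=4≤6, 6·0+5·2=10≤13, objective 16.
(u,v)=(1,1): 3·1+2·1=5≤6, 6·1+5·1=11≤13, objective 14.
Maximum is 16 at (u,v)=(0,2).

16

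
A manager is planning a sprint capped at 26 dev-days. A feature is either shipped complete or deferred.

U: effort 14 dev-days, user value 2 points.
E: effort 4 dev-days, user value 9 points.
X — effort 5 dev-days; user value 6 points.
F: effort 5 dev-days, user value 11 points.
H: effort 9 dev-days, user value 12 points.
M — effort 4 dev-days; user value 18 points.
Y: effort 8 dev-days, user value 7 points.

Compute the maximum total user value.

E + F + H + M: effort 4 + 5 + 9 + 4 = 22 ≤ 26, user value 9 + 11 + 12 + 18 = 50.
E + X + F + M + Y: effort 4 + 5 + 5 + 4 + 8 = 26 ≤ 26, user value 9 + 6 + 11 + 18 + 7 = 51.
F + H + M + Y: effort 5 + 9 + 4 + 8 = 26 ≤ 26, user value 11 + 12 + 18 + 7 = 48.
Best is E, X, F, M, and Y with total user value 51.

51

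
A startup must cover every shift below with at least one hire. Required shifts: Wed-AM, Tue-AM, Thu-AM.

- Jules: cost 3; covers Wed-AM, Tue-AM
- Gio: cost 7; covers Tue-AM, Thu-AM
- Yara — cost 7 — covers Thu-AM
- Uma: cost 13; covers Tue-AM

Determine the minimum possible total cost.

10

Choose Jules and Gio: together they cover Wed-AM, Tue-AM, Thu-AM — every shift.
Total cost: 3 + 7 = 10.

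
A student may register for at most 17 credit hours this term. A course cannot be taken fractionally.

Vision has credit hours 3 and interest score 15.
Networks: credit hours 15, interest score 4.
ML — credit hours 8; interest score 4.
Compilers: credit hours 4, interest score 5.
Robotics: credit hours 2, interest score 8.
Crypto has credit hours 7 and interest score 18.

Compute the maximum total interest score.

Vision + Compilers + Robotics + Crypto: credit hours 3 + 4 + 2 + 7 = 16 ≤ 17, interest score 15 + 5 + 8 + 18 = 46.
Vision + Robotics + Crypto: credit hours 3 + 2 + 7 = 12 ≤ 17, interest score 15 + 8 + 18 = 41.
Best is Vision, Compilers, Robotics, and Crypto with total interest score 46.

46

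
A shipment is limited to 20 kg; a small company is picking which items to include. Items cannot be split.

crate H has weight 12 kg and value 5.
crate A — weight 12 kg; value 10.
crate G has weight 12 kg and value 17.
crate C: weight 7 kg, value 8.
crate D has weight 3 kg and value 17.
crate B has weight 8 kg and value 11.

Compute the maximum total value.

crate D + crate B: weight 3 + 8 = 11 ≤ 20, value 17 + 11 = 28.
crate G + crate D: weight 12 + 3 = 15 ≤ 20, value 17 + 17 = 34.
crate C + crate D + crate B: weight 7 + 3 + 8 = 18 ≤ 20, value 8 + 17 + 11 = 36.
Best is crate C, crate D, and crate B with total value 36.

36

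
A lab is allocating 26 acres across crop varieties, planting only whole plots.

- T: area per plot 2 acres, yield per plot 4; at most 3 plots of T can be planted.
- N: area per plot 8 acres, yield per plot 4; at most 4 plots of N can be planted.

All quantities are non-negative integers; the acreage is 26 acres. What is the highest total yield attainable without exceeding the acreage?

20

Take 3×T and 2×N: area 22 ≤ 26, yield 3·4 + 2·4 = 20.
T has the best ratio (4/2) and is taken to its limit of 3; remaining capacity is filled optimally with the others.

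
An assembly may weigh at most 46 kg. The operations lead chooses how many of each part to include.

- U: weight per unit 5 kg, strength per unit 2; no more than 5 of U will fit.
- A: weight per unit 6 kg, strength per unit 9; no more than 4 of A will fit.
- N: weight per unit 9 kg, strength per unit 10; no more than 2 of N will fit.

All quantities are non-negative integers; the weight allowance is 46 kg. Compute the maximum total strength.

56

2×U, 3×A, and 2×N: weight 46 ≤ 46, strength 2·2 + 3·9 + 2·10 = 51.
4×A and 2×N: weight 42 ≤ 46, strength 4·9 + 2·10 = 56.
Best is 56.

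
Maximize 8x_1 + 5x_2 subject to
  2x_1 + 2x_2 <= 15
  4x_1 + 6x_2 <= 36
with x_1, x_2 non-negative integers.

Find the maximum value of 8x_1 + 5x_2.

56

(x_1,x_2)=(7,0) is feasible, giving 56.
(x_1,x_2)=(6,1) is feasible, giving 53.
(x_1,x_2)=(6,0) is feasible, giving 48.
The best lattice point is (7,0), giving 56.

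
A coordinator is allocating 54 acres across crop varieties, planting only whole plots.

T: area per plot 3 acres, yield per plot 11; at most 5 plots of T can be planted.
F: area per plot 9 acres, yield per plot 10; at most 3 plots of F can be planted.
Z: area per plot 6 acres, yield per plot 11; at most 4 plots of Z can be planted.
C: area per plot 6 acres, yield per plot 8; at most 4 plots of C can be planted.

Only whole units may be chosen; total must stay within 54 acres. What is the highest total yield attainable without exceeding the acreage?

5×T, 4×Z, and 2×C: area 51 ≤ 54, yield 5·11 + 4·11 + 2·8 = 115.
5×T, 1×F, 4×Z, and 1×C: area 54 ≤ 54, yield 5·11 + 1·10 + 4·11 + 1·8 = 117.
Best is 117.

117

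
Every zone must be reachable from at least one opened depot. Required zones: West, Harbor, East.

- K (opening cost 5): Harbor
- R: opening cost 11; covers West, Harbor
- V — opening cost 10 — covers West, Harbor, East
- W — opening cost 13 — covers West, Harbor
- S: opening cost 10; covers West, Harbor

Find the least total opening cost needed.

10

V alone covers West, Harbor, East — every zone.
Total opening cost: 10.
No cover costs less than 10.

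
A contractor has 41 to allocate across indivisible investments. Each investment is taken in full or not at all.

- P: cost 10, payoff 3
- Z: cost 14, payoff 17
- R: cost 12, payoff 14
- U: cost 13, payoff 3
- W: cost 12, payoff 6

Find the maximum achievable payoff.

Allowing fractional choices, the relaxed optimum would be about 37.9, but investments are indivisible.
P + Z + R: cost 10 + 14 + 12 = 36 ≤ 41, payoff 3 + 17 + 14 = 34.
Z + R + U: cost 14 + 12 + 13 = 39 ≤ 41, payoff 17 + 14 + 3 = 34.
Z + R + W: cost 14 + 12 + 12 = 38 ≤ 41, payoff 17 + 14 + 6 = 37.
Best is Z, R, and W with total payoff 37.

37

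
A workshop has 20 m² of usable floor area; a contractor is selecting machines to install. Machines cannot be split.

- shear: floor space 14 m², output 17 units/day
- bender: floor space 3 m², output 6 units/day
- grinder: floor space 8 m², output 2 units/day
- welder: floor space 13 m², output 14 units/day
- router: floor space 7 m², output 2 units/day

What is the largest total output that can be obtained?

23

Allowing fractional choices, the relaxed optimum would be about 26.2, but machines are indivisible.
bender + welder: floor space 3 + 13 = 16 ≤ 20, output 6 + 14 = 20.
shear: floor space 14 ≤ 20, output 17.
shear + bender: floor space 14 + 3 = 17 ≤ 20, output 17 + 6 = 23.
Best is shear and bender with total output 23.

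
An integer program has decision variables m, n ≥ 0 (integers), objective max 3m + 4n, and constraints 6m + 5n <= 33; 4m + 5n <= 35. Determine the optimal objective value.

24

Relaxing integrality, the LP optimum is 26.40 at (m,n) = (0, 6.6), which is not an integer point.
(m,n)=(0,6): 6·0+5·6=30≤33, 4·0+5·6=30≤35, objective 24.
(m,n)=(1,5): 6·1+5·5=31≤33, 4·1+5·5=29≤35, objective 23.
(m,n)=(0,5): 6·0+5·5=25≤33, 4·0+5·5=25≤35, objective 20.
The best lattice point is (0,6), giving 24.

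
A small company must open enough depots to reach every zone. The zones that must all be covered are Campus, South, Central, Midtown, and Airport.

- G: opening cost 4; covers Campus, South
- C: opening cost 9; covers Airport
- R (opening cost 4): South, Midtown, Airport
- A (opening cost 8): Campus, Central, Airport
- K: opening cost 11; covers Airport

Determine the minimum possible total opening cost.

This is an integer covering problem.
The greedy cost-per-new-zone heuristic would pick R, G, and A for 16, but a cheaper cover exists.
Choose R and A: together they cover Campus, South, Central, Midtown, Airport — every zone.
Total opening cost: 4 + 8 = 12.
No cover costs less than 12.

12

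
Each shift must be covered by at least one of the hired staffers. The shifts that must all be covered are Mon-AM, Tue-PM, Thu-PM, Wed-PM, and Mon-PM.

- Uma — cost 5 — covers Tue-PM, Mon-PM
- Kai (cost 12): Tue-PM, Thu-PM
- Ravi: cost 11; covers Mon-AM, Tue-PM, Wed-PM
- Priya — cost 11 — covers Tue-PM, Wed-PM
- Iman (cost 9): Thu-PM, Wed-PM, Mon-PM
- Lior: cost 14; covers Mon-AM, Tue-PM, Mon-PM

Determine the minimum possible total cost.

20

The greedy cost-per-new-shift heuristic would pick Uma, Iman, and Ravi for 25, but a cheaper cover exists.
Choose Ravi and Iman: together they cover Mon-AM, Tue-PM, Thu-PM, Wed-PM, Mon-PM — every shift.
Total cost: 11 + 9 = 20.
No cover costs less than 20.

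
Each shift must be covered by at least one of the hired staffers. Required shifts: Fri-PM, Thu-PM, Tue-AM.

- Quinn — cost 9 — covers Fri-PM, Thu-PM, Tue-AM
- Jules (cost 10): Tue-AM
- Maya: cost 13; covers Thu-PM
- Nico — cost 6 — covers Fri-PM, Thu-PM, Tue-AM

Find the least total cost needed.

This is an integer covering problem.
Nico alone covers Fri-PM, Thu-PM, Tue-AM — every shift.
Total cost: 6.
No cover costs less than 6.

6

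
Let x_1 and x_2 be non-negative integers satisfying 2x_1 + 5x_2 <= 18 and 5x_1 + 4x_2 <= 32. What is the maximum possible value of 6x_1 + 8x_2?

The continuous relaxation peaks at (5.18, 1.53) with value 43.29; rounding to a feasible lattice point costs some objective.
(x_1,x_2)=(4,2): 2·4+5·2=18≤18, 5·4+4·2=28≤32, objective 40.
(x_1,x_2)=(5,1): 2·5+5·1=15≤18, 5·5+4·1=29≤32, objective 38.
(x_1,x_2)=(6,0): 2·6+5·0=12≤18, 5·6+4·0=30≤32, objective 36.
(x_1,x_2)=(3,2): 2·3+5·2=16≤18, 5·3+4·2=23≤32, objective 34.
No feasible integer point exceeds 40.

40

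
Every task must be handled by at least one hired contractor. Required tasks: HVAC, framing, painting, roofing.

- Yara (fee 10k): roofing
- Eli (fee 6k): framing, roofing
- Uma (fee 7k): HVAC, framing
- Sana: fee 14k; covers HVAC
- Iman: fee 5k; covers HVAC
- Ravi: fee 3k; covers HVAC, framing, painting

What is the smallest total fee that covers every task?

Choose Eli and Ravi: together they cover HVAC, framing, painting, roofing — every task.
Total fee: 6 + 3 = 9.
No cover costs less than 9.

9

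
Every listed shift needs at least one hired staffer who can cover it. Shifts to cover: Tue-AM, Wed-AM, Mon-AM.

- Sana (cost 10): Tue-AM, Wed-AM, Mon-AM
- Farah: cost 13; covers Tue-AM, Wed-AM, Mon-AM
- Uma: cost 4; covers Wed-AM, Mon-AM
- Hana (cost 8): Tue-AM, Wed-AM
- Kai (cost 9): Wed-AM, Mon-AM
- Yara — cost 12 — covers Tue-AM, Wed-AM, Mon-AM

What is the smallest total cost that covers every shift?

10

The greedy cost-per-new-shift heuristic would pick Uma and Hana for 12, but a cheaper cover exists.
Sana alone covers Tue-AM, Wed-AM, Mon-AM — every shift.
Total cost: 10.
No cover costs less than 10.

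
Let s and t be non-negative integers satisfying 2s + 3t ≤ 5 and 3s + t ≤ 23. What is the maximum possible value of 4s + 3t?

The continuous relaxation peaks at (2.5, 0) with value 10.00; rounding to a feasible lattice point costs some objective.
(s,t)=(2,0): 2·2+3·0=4≤5, 3·2+1·0=6≤23, objective 8.
(s,t)=(1,1): 2·1+3·1=5≤5, 3·1+1·1=4≤23, objective 7.
The best lattice point is (2,0), giving 8.

8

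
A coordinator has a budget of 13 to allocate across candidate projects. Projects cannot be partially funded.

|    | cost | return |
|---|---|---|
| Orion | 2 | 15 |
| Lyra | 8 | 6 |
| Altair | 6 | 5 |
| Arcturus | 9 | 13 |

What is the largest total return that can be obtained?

28

Treat it as a binary knapsack problem.
Allowing fractional choices, the relaxed optimum would be about 29.7, but projects are indivisible.
Orion + Lyra: cost 2 + 8 = 10 ≤ 13, return 15 + 6 = 21.
Orion + Arcturus: cost 2 + 9 = 11 ≤ 13, return 15 + 13 = 28.
Best is Orion and Arcturus with total return 28.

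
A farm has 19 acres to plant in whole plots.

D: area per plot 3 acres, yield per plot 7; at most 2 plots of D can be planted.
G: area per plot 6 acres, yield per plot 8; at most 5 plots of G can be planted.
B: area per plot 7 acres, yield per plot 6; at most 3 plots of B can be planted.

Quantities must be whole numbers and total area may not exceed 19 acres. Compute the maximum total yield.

30

This is a bounded integer knapsack.
2×D, 1×G, and 1×B: area 19 ≤ 19, yield 2·7 + 1·8 + 1·6 = 28.
2×D and 2×G: area 18 ≤ 19, yield 2·7 + 2·8 = 30.
Best is 30.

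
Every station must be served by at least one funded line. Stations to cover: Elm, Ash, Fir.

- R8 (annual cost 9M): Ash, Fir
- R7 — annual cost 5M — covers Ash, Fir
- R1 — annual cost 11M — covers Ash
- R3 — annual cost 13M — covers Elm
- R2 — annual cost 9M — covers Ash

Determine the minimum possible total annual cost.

Choose R7 and R3: together they cover Elm, Ash, Fir — every station.
Total annual cost: 5 + 13 = 18.
No cover costs less than 18.

18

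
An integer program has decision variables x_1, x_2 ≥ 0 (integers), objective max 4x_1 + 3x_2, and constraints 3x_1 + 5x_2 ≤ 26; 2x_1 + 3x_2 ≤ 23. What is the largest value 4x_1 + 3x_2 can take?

32

Relaxing integrality, the LP optimum is 34.67 at (x_1,x_2) = (8.67, 0), which is not an integer point.
(x_1,x_2)=(8,0): 3·8+5·0=24≤26, 2·8+3·0=16≤23, objective 32.
(x_1,x_2)=(7,1): 3·7+5·1=26≤26, 2·7+3·1=17≤23, objective 31.
(x_1,x_2)=(7,0): 3·7+5·0=21≤26, 2·7+3·0=14≤23, objective 28.
The best lattice point is (8,0), giving 32.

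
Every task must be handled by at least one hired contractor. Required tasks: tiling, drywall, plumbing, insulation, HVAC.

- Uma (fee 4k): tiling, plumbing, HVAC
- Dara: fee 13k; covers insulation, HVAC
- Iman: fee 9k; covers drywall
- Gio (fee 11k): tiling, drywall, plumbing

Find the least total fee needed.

The greedy cost-per-new-task heuristic would pick Uma, Iman, and Dara for 26, but a cheaper cover exists.
Choose Dara and Gio: together they cover tiling, drywall, plumbing, insulation, HVAC — every task.
Total fee: 13 + 11 = 24.
No cover costs less than 24.

24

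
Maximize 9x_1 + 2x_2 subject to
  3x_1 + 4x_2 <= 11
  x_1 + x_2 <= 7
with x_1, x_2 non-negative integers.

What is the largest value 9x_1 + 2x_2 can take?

Relaxing integrality, the LP optimum is 33.00 at (x_1,x_2) = (3.67, 0), which is not an integer point.
(x_1,x_2)=(3,0): 3·3+4·0=9≤11, 1·3+1·0=3≤7, objective 27.
(x_1,x_2)=(2,1): 3·2+4·1=10≤11, 1·2+1·1=3≤7, objective 20.
(x_1,x_2)=(2,0): 3·2+4·0=6≤11, 1·2+1·0=2≤7, objective 18.
Maximum is 27 at (x_1,x_2)=(3,0).

27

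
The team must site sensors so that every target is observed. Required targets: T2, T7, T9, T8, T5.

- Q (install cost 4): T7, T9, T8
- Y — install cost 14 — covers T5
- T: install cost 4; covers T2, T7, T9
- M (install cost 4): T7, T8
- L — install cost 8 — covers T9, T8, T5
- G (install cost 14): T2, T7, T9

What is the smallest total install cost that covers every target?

The greedy cost-per-new-target heuristic would pick Q, T, and L for 16, but a cheaper cover exists.
Choose T and L: together they cover T2, T7, T9, T8, T5 — every target.
Total install cost: 4 + 8 = 12.
No cover costs less than 12.

12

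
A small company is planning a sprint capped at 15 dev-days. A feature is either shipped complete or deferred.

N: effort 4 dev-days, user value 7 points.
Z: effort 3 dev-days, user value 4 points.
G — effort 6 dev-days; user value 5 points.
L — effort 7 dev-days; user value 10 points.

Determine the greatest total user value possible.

Allowing fractional choices, the relaxed optimum would be about 21.8, but features are indivisible.
N + L: effort 4 + 7 = 11 ≤ 15, user value 7 + 10 = 17.
N + Z + L: effort 4 + 3 + 7 = 14 ≤ 15, user value 7 + 4 + 10 = 21.
Best is N, Z, and L with total user value 21.

21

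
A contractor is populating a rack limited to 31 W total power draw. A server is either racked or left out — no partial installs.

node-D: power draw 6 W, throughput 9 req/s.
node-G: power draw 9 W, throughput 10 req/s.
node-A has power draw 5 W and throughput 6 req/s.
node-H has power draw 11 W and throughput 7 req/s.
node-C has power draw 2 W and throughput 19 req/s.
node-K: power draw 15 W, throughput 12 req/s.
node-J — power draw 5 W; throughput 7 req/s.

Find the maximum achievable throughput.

node-D + node-A + node-H + node-C + node-J: power draw 6 + 5 + 11 + 2 + 5 = 29 ≤ 31, throughput 9 + 6 + 7 + 19 + 7 = 48.
node-D + node-G + node-A + node-C + node-J: power draw 6 + 9 + 5 + 2 + 5 = 27 ≤ 31, throughput 9 + 10 + 6 + 19 + 7 = 51.
Best is node-D, node-G, node-A, node-C, and node-J with total throughput 51.

51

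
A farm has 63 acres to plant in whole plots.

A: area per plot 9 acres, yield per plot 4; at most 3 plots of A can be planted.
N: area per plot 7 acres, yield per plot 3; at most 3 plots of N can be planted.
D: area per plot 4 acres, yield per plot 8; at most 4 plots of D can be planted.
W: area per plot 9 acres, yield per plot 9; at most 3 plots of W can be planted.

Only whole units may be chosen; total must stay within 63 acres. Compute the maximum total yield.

67

Take 2×A, 4×D, and 3×W: area 61 ≤ 63, yield 2·4 + 4·8 + 3·9 = 67.
D has the best ratio (8/4) and is taken to its limit of 4; remaining capacity is filled optimally with the others.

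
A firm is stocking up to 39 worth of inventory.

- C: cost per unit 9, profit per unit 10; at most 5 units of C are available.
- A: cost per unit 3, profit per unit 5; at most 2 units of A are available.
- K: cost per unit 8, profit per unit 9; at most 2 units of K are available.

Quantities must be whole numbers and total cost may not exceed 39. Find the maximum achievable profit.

A has the best ratio (5/3); taking only A gives at most 2×5 = 10 (stopped by the supply cap of 2).
Mixing does better — 4×C and 1×A: cost 39 ≤ 39, profit 4·10 + 1·5 = 45.

45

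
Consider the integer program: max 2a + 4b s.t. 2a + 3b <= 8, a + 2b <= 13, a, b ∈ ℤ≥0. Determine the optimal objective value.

(a,b)=(1,2): 2·1+3·2=8≤8, 1·1+2·2=5≤13, objective 10.
(a,b)=(2,1): 2·2+3·1=7≤8, 1·2+2·1=4≤13, objective 8.
(a,b)=(0,2): 2·0+3·2=6≤8, 1·0+2·2=4≤13, objective 8.
(a,b)=(1,1): 2·1+3·1=5≤8, 1·1+2·1=3≤13, objective 6.
Maximum is 10 at (a,b)=(1,2).

10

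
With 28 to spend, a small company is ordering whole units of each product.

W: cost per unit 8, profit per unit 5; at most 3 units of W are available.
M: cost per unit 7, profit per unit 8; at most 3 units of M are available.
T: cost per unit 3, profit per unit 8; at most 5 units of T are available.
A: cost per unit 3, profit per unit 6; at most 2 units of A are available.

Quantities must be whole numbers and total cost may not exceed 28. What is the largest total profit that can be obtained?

Take 1×M, 5×T, and 2×A: cost 28 ≤ 28, profit 1·8 + 5·8 + 2·6 = 60.
T has the best ratio (8/3) and is taken to its limit of 5; remaining capacity is filled optimally with the others.

60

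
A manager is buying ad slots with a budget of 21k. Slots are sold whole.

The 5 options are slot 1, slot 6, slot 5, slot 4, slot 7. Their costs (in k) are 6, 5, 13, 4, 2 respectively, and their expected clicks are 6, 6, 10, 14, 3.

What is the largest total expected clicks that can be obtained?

29

This is an integer program with binary decision variables.
Allowing fractional choices, the relaxed optimum would be about 32.1, but ad slots are indivisible.
slot 1 + slot 6 + slot 4 + slot 7: cost 6 + 5 + 4 + 2 = 17 ≤ 21, expected clicks 6 + 6 + 14 + 3 = 29.
slot 1 + slot 6 + slot 4: cost 6 + 5 + 4 = 15 ≤ 21, expected clicks 6 + 6 + 14 = 26.
slot 5 + slot 4 + slot 7: cost 13 + 4 + 2 = 19 ≤ 21, expected clicks 10 + 14 + 3 = 27.
Best is slot 1, slot 6, slot 4, and slot 7 with total expected clicks 29.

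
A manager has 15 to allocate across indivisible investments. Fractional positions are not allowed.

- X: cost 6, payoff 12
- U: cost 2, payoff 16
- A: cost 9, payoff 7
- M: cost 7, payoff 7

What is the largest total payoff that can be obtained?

Take X, U, and M: cost 6 + 2 + 7 = 15 ≤ 15, payoff 12 + 16 + 7 = 35.
No other feasible combination does better.

35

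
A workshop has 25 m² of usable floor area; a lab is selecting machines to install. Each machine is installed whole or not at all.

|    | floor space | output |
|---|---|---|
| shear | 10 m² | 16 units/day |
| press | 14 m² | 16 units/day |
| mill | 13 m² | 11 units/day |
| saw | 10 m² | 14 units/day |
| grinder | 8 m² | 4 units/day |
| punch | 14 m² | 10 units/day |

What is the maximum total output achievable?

Allowing fractional choices, the relaxed optimum would be about 35.7, but machines are indivisible.
shear + saw: floor space 10 + 10 = 20 ≤ 25, output 16 + 14 = 30.
shear + press: floor space 10 + 14 = 24 ≤ 25, output 16 + 16 = 32.
press + saw: floor space 14 + 10 = 24 ≤ 25, output 16 + 14 = 30.
Best is shear and press with total output 32.

32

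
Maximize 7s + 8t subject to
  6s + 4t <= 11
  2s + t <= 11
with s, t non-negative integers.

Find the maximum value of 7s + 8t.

16

The continuous relaxation peaks at (0, 2.75) with value 22.00; rounding to a feasible lattice point costs some objective.
(s,t)=(0,2): 6·0+4·2=8≤11, 2·0+1·2=2≤11, objective 16.
(s,t)=(1,1): 6·1+4·1=10≤11, 2·1+1·1=3≤11, objective 15.
Maximum is 16 at (s,t)=(0,2).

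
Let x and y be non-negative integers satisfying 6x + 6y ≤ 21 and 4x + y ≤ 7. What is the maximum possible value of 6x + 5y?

(x,y)=(1,2) is feasible, giving 16.
(x,y)=(0,3) is feasible, giving 15.
(x,y)=(1,1) is feasible, giving 11.
(x,y)=(0,2) is feasible, giving 10.
The best lattice point is (1,2), giving 16.

16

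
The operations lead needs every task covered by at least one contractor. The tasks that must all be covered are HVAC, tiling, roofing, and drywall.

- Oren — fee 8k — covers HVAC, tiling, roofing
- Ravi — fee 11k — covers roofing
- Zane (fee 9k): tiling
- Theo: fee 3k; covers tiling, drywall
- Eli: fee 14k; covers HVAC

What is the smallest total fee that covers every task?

Choose Oren and Theo: together they cover HVAC, tiling, roofing, drywall — every task.
Total fee: 8 + 3 = 11.
No cover costs less than 11.

11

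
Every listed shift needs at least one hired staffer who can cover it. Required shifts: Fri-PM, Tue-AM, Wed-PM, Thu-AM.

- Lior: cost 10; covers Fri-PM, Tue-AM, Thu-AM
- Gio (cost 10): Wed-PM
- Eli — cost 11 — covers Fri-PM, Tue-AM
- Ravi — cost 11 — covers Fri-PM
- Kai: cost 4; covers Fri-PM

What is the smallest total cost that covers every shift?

Choose Lior and Gio: together they cover Fri-PM, Tue-AM, Wed-PM, Thu-AM — every shift.
Total cost: 10 + 10 = 20.

20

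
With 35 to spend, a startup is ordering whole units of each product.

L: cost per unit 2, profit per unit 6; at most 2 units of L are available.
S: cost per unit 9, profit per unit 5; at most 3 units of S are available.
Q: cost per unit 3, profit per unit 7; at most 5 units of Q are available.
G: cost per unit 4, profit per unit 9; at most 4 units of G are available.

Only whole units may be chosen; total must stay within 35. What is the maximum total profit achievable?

L has the best ratio (6/2); taking only L gives at most 2×6 = 12 (stopped by the supply cap of 2).
Mixing does better — 2×L, 5×Q, and 4×G: cost 35 ≤ 35, profit 2·6 + 5·7 + 4·9 = 83.

83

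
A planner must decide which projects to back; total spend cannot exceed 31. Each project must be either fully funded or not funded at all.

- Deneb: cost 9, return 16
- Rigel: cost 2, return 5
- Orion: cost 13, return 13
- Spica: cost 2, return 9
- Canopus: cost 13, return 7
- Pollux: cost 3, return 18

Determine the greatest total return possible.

Treat it as a binary knapsack problem.
Allowing fractional choices, the relaxed optimum would be about 62.1, but projects are indivisible.
Deneb + Rigel + Spica + Canopus + Pollux: cost 9 + 2 + 2 + 13 + 3 = 29 ≤ 31, return 16 + 5 + 9 + 7 + 18 = 55.
Deneb + Orion + Spica + Pollux: cost 9 + 13 + 2 + 3 = 27 ≤ 31, return 16 + 13 + 9 + 18 = 56.
Deneb + Rigel + Orion + Spica + Pollux: cost 9 + 2 + 13 + 2 + 3 = 29 ≤ 31, return 16 + 5 + 13 + 9 + 18 = 61.
Best is Deneb, Rigel, Orion, Spica, and Pollux with total return 61.

61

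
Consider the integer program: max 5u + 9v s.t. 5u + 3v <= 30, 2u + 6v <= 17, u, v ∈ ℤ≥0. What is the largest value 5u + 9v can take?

(u,v)=(5,1) is feasible, giving 34.
(u,v)=(6,0) is feasible, giving 30.
(u,v)=(4,1) is feasible, giving 29.
No feasible integer point exceeds 34.

34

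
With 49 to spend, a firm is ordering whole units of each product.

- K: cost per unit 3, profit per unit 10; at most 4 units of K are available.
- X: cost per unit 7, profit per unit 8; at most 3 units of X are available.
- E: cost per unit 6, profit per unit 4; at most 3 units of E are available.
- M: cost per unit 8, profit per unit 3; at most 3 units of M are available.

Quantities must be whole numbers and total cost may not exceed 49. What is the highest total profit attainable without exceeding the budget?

72

K has the best ratio (10/3); taking only K gives at most 4×10 = 40 (stopped by the supply cap of 4).
Mixing does better — 4×K, 3×X, and 2×E: cost 45 ≤ 49, profit 4·10 + 3·8 + 2·4 = 72.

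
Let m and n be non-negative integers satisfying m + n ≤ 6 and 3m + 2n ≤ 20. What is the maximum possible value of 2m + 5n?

(m,n)=(0,6): 1·0+1·6=6≤6, 3·0+2·6=12≤20, objective 30.
(m,n)=(1,5): 1·1+1·5=6≤6, 3·1+2·5=13≤20, objective 27.
(m,n)=(0,5): 1·0+1·5=5≤6, 3·0+2·5=10≤20, objective 25.
No feasible integer point exceeds 30.

30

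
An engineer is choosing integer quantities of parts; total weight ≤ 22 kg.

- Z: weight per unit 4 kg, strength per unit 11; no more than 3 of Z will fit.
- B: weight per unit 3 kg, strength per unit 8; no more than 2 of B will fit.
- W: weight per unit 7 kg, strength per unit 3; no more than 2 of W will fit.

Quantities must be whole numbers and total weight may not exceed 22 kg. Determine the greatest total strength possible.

49

3×Z and 2×B: weight 18 ≤ 22, strength 3·11 + 2·8 = 49.
3×Z, 1×B, and 1×W: weight 22 ≤ 22, strength 3·11 + 1·8 + 1·3 = 44.
Best is 49.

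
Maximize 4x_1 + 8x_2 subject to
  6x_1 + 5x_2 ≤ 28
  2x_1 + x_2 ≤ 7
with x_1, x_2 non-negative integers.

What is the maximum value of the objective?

(x_1,x_2)=(0,5): 6·0+5·5=25≤28, 2·0+1·5=5≤7, objective 40.
(x_1,x_2)=(1,4): 6·1+5·4=26≤28, 2·1+1·4=6≤7, objective 36.
(x_1,x_2)=(0,4): 6·0+5·4=20≤28, 2·0+1·4=4≤7, objective 32.
No feasible integer point exceeds 40.

40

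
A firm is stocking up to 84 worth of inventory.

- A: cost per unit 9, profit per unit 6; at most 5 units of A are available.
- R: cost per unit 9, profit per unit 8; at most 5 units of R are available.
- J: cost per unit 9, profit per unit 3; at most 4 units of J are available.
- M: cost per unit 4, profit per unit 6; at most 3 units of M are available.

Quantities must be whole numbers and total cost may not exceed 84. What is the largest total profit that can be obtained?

76

4×A, 4×R, and 3×M: cost 84 ≤ 84, profit 4·6 + 4·8 + 3·6 = 74.
3×A, 5×R, and 3×M: cost 84 ≤ 84, profit 3·6 + 5·8 + 3·6 = 76.
Best is 76.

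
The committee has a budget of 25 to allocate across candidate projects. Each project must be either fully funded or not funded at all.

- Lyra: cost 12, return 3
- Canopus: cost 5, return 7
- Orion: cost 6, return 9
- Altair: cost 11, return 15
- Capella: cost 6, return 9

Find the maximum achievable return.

Take Orion, Altair, and Capella: cost 6 + 11 + 6 = 23 ≤ 25, return 9 + 15 + 9 = 33.
No other feasible combination does better.

33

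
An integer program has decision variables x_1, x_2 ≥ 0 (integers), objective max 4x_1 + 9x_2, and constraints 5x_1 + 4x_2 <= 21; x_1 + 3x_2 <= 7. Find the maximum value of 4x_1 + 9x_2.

22

(x_1,x_2)=(1,2): 5·1+4·2=13≤21, 1·1+3·2=7≤7, objective 22.
(x_1,x_2)=(3,1): 5·3+4·1=19≤21, 1·3+3·1=6≤7, objective 21.
(x_1,x_2)=(0,2): 5·0+4·2=8≤21, 1·0+3·2=6≤7, objective 18.
Maximum is 22 at (x_1,x_2)=(1,2).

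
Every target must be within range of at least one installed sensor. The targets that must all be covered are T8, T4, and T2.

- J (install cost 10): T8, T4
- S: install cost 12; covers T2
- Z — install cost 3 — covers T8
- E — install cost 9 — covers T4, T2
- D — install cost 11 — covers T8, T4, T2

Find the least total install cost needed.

11

The greedy cost-per-new-target heuristic would pick Z and E for 12, but a cheaper cover exists.
D alone covers T8, T4, T2 — every target.
Total install cost: 11.
No cover costs less than 11.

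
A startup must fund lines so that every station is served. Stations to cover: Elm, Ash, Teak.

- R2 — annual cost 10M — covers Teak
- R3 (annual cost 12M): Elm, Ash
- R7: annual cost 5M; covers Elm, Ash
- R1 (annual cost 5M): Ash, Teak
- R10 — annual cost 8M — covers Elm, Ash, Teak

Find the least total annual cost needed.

This is a weighted set-cover instance.
The greedy cost-per-new-station heuristic would pick R7 and R1 for 10, but a cheaper cover exists.
R10 alone covers Elm, Ash, Teak — every station.
Total annual cost: 8.
No cover costs less than 8.

8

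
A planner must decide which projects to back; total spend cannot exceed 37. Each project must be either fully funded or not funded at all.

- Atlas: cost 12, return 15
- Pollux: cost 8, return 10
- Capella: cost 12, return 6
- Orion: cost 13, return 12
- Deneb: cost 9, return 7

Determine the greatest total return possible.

37

This is an integer program with binary decision variables.
Atlas + Orion + Deneb: cost 12 + 13 + 9 = 34 ≤ 37, return 15 + 12 + 7 = 34.
Atlas + Pollux + Orion: cost 12 + 8 + 13 = 33 ≤ 37, return 15 + 10 + 12 = 37.
Best is Atlas, Pollux, and Orion with total return 37.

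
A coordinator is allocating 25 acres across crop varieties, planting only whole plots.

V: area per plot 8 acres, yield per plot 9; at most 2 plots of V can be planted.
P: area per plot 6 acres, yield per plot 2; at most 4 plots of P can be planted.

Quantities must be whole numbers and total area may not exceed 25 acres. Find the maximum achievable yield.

20

This is a bounded integer knapsack.
2×V: area 16 ≤ 25, yield 2·9 = 18.
2×V and 1×P: area 22 ≤ 25, yield 2·9 + 1·2 = 20.
Best is 20.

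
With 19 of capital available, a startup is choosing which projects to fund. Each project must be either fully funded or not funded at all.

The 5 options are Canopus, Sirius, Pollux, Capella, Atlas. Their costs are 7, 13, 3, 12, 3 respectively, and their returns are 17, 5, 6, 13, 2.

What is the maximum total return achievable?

30

This is an integer program with binary decision variables.
Allowing fractional choices, the relaxed optimum would be about 32.8, but projects are indivisible.
Canopus + Capella: cost 7 + 12 = 19 ≤ 19, return 17 + 13 = 30.
Canopus + Pollux + Atlas: cost 7 + 3 + 3 = 13 ≤ 19, return 17 + 6 + 2 = 25.
Best is Canopus and Capella with total return 30.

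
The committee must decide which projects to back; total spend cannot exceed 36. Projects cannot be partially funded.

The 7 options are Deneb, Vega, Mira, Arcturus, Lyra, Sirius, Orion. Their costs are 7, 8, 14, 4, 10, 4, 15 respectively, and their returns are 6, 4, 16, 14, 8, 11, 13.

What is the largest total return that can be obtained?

49

This is an integer program with binary decision variables.
Allowing fractional choices, the relaxed optimum would be about 53.1, but projects are indivisible.
Deneb + Mira + Arcturus + Sirius: cost 7 + 14 + 4 + 4 = 29 ≤ 36, return 6 + 16 + 14 + 11 = 47.
Mira + Arcturus + Lyra + Sirius: cost 14 + 4 + 10 + 4 = 32 ≤ 36, return 16 + 14 + 8 + 11 = 49.
Best is Mira, Arcturus, Lyra, and Sirius with total return 49.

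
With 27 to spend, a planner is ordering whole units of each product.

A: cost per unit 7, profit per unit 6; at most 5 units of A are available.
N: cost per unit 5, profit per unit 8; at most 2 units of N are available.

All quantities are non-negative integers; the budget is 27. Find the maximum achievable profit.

N has the best ratio (8/5); taking only N gives at most 2×8 = 16 (stopped by the supply cap of 2).
Mixing does better — 2×A and 2×N: cost 24 ≤ 27, profit 2·6 + 2·8 = 28.

28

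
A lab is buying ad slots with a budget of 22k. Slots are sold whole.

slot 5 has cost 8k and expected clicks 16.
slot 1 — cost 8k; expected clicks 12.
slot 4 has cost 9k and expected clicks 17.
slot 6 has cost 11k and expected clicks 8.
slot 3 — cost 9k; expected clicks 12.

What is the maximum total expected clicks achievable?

Treat it as a binary knapsack problem.
Take slot 5 and slot 4: cost 8 + 9 = 17 ≤ 22, expected clicks 16 + 17 = 33.
No other feasible combination does better.

33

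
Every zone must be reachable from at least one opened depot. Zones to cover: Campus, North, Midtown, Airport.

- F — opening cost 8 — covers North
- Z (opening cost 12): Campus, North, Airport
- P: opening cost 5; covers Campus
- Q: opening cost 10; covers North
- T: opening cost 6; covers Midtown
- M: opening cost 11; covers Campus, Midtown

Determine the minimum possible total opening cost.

18

This is an integer covering problem.
Choose Z and T: together they cover Campus, North, Midtown, Airport — every zone.
Total opening cost: 12 + 6 = 18.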